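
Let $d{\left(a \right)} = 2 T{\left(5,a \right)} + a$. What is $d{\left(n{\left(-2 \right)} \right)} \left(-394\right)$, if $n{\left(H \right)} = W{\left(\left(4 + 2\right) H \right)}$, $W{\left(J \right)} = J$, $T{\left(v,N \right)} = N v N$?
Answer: $-562632$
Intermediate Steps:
$T{\left(v,N \right)} = v N^{2}$
$n{\left(H \right)} = 6 H$ ($n{\left(H \right)} = \left(4 + 2\right) H = 6 H$)
$d{\left(a \right)} = a + 10 a^{2}$ ($d{\left(a \right)} = 2 \cdot 5 a^{2} + a = 10 a^{2} + a = a + 10 a^{2}$)
$d{\left(n{\left(-2 \right)} \right)} \left(-394\right) = 6 \left(-2\right) \left(1 + 10 \cdot 6 \left(-2\right)\right) \left(-394\right) = - 12 \left(1 + 10 \left(-12\right)\right) \left(-394\right) = - 12 \left(1 - 120\right) \left(-394\right) = \left(-12\right) \left(-119\right) \left(-394\right) = 1428 \left(-394\right) = -562632$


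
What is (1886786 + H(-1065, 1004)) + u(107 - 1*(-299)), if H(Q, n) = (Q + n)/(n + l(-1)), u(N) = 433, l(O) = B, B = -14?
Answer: 1868346749/990 ≈ 1.8872e+6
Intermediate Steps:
l(O) = -14
H(Q, n) = (Q + n)/(-14 + n) (H(Q, n) = (Q + n)/(n - 14) = (Q + n)/(-14 + n))
(1886786 + H(-1065, 1004)) + u(107 - 1*(-299)) = (1886786 + (-1065 + 1004)/(-14 + 1004)) + 433 = (1886786 - 61/990) + 433 = 1867918079/990 + 433 = 1868346749/990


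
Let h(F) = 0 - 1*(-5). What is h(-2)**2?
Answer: 25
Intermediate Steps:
h(F) = 5 (h(F) = 0 + 5 = 5)
h(-2)**2 = 5**2 = 25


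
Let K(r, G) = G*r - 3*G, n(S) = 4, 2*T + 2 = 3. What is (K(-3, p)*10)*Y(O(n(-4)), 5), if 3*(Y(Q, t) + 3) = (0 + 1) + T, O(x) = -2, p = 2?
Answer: 300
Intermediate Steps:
T = ½ (T = -1 + (½)*3 = -1 + 3/2 = ½ ≈ 0.50000)
K(r, G) = -3*G + G*r
Y(Q, t) = -5/2 (Y(Q, t) = -3 + ((0 + 1) + ½)/3 = -3 + (1 + ½)/3 = -3 + (⅓)*(3/2) = -3 + ½ = -5/2)
(K(-3, p)*10)*Y(O(n(-4)), 5) = ((2*(-3 - 3))*10)*(-5/2) = ((2*(-6))*10)*(-5/2) = -12*10*(-5/2) = -120*(-5/2) = 300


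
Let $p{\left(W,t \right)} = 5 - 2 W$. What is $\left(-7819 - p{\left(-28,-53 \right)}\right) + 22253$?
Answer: $14373$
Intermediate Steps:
$p{\left(W,t \right)} = 5 - 2 W$
$\left(-7819 - p{\left(-28,-53 \right)}\right) + 22253 = \left(-7819 - \left(5 - -56\right)\right) + 22253 = \left(-7819 - \left(5 + 56\right)\right) + 22253 = \left(-7819 - 61\right) + 22253 = -7880 + 22253 = 14373$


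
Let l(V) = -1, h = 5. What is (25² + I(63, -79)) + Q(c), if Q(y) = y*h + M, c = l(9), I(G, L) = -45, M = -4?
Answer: 571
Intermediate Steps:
c = -1
Q(y) = -4 + 5*y (Q(y) = y*5 - 4 = 5*y - 4 = -4 + 5*y)
(25² + I(63, -79)) + Q(c) = (25² - 45) + (-4 + 5*(-1)) = (625 - 45) + (-4 - 5) = 580 - 9 = 571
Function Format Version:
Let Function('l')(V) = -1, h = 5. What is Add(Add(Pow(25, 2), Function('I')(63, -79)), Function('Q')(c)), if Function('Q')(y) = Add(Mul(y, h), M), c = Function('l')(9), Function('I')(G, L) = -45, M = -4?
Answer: 571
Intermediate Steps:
c = -1
Function('Q')(y) = Add(-4, Mul(5, y)) (Function('Q')(y) = Add(Mul(y, 5), -4) = Add(Mul(5, y), -4) = Add(-4, Mul(5, y)))
Add(Add(Pow(25, 2), Function('I')(63, -79)), Function('Q')(c)) = Add(Add(Pow(25, 2), -45), Add(-4, Mul(5, -1))) = Add(Add(625, -45), Add(-4, -5)) = Add(580, -9) = 571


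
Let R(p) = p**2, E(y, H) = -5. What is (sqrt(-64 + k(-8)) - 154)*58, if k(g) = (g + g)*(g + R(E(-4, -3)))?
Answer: -8932 + 232*I*sqrt(21) ≈ -8932.0 + 1063.2*I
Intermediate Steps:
k(g) = 2*g*(25 + g) (k(g) = (g + g)*(g + (-5)**2) = (2*g)*(g + 25) = (2*g)*(25 + g) = 2*g*(25 + g))
(sqrt(-64 + k(-8)) - 154)*58 = (sqrt(-64 + 2*(-8)*(25 - 8)) - 154)*58 = (sqrt(-64 + 2*(-8)*17) - 154)*58 = (sqrt(-64 - 272) - 154)*58 = (sqrt(-336) - 154)*58 = (4*I*sqrt(21) - 154)*58 = (-154 + 4*I*sqrt(21))*58 = -8932 + 232*I*sqrt(21)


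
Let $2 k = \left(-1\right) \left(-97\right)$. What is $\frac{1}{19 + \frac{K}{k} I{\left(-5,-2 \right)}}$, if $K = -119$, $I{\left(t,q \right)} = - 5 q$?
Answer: $- \frac{97}{537} \approx -0.18063$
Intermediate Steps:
$k = \frac{97}{2}$ ($k = \frac{\left(-1\right) \left(-97\right)}{2} = \frac{1}{2} \cdot 97 = \frac{97}{2} \approx 48.5$)
$\frac{1}{19 + \frac{K}{k} I{\left(-5,-2 \right)}} = \frac{1}{19 + - \frac{119}{\frac{97}{2}} \left(\left(-5\right) \left(-2\right)\right)} = \frac{1}{19 + \left(-119\right) \frac{2}{97} \cdot 10} = \frac{1}{19 - \frac{2380}{97}} = \frac{1}{- \frac{537}{97}} = - \frac{97}{537}$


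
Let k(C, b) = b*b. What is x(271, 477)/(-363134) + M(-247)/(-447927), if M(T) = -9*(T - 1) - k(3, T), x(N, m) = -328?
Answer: 10745423587/81328761609 ≈ 0.13212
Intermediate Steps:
k(C, b) = b**2
M(T) = 9 - T**2 - 9*T (M(T) = -9*(T - 1) - T**2 = -9*(-1 + T) - T**2 = (9 - 9*T) - T**2 = 9 - T**2 - 9*T)
x(271, 477)/(-363134) + M(-247)/(-447927) = -328/(-363134) + (9 - 1*(-247)**2 - 9*(-247))/(-447927) = -328*(-1/363134) + (9 - 1*61009 + 2223)*(-1/447927) = 164/181567 + (9 - 61009 + 2223)*(-1/447927) = 164/181567 - 58777*(-1/447927) = 164/181567 + 58777/447927 = 10745423587/81328761609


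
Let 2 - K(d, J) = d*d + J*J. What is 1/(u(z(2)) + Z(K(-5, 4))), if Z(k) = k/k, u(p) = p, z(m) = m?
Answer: ⅓ ≈ 0.33333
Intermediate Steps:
K(d, J) = 2 - J² - d² (K(d, J) = 2 - (d*d + J*J) = 2 - (d² + J²) = 2 - (J² + d²) = 2 + (-J² - d²) = 2 - J² - d²)
Z(k) = 1
1/(u(z(2)) + Z(K(-5, 4))) = 1/(2 + 1) = 1/3 = ⅓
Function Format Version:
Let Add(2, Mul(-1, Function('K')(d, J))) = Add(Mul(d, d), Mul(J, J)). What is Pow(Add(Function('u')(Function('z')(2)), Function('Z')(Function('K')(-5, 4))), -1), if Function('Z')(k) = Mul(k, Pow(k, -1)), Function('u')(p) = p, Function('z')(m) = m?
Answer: Rational(1, 3) ≈ 0.33333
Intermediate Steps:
Function('K')(d, J) = Add(2, Mul(-1, Pow(J, 2)), Mul(-1, Pow(d, 2))) (Function('K')(d, J) = Add(2, Mul(-1, Add(Mul(d, d), Mul(J, J)))) = Add(2, Mul(-1, Add(Pow(d, 2), Pow(J, 2)))) = Add(2, Mul(-1, Add(Pow(J, 2), Pow(d, 2)))) = Add(2, Add(Mul(-1, Pow(J, 2)), Mul(-1, Pow(d, 2)))) = Add(2, Mul(-1, Pow(J, 2)), Mul(-1, Pow(d, 2))))
Function('Z')(k) = 1
Pow(Add(Function('u')(Function('z')(2)), Function('Z')(Function('K')(-5, 4))), -1) = Pow(Add(2, 1), -1) = Pow(3, -1) = Rational(1, 3)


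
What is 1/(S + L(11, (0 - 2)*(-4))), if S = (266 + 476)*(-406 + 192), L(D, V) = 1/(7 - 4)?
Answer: -3/476363 ≈ -6.2977e-6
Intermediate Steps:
L(D, V) = ⅓ (L(D, V) = 1/3 = ⅓)
S = -158788 (S = 742*(-214) = -158788)
1/(S + L(11, (0 - 2)*(-4))) = 1/(-158788 + ⅓) = 1/(-476363/3) = -3/476363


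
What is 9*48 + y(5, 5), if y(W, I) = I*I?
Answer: 457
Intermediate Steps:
y(W, I) = I²
9*48 + y(5, 5) = 9*48 + 5² = 432 + 25 = 457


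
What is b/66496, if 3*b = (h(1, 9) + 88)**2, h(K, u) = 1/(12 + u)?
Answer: 3418801/87974208 ≈ 0.038861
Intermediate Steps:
b = 3418801/1323 (b = (1/(12 + 9) + 88)**2/3 = (1/21 + 88)**2/3 = (1849/21)**2/3 = (1/3)*(3418801/441) = 3418801/1323 ≈ 2584.1)
b/66496 = (3418801/1323)/66496 = (3418801/1323)*(1/66496) = 3418801/87974208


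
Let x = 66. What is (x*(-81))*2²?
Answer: -21384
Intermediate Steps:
(x*(-81))*2² = (66*(-81))*2² = -5346*4 = -21384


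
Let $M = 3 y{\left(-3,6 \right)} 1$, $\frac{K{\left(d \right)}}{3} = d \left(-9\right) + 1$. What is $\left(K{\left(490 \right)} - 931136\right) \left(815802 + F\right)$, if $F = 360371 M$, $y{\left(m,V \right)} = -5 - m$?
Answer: $1271513007912$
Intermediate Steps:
$K{\left(d \right)} = 3 - 27 d$ ($K{\left(d \right)} = 3 \left(d \left(-9\right) + 1\right) = 3 \left(- 9 d + 1\right) = 3 \left(1 - 9 d\right) = 3 - 27 d$)
$M = -6$ ($M = 3 \left(-5 - -3\right) 1 = 3 \left(-5 + 3\right) 1 = 3 \left(-2\right) 1 = \left(-6\right) 1 = -6$)
$F = -2162226$ ($F = 360371 \left(-6\right) = -2162226$)
$\left(K{\left(490 \right)} - 931136\right) \left(815802 + F\right) = \left(\left(3 - 13230\right) - 931136\right) \left(815802 - 2162226\right) = \left(\left(3 - 13230\right) - 931136\right) \left(-1346424\right) = \left(-13227 - 931136\right) \left(-1346424\right) = \left(-944363\right) \left(-1346424\right) = 1271513007912$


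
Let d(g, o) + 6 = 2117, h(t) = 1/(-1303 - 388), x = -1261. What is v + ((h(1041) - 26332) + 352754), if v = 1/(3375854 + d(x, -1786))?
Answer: 1864567772893656/5712138815 ≈ 3.2642e+5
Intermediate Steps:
h(t) = -1/1691 (h(t) = 1/(-1691) = -1/1691)
d(g, o) = 2111 (d(g, o) = -6 + 2117 = 2111)
v = 1/3377965 (v = 1/(3375854 + 2111) = 1/3377965 ≈ 2.9604e-7)
v + ((h(1041) - 26332) + 352754) = 1/3377965 + ((-1/1691 - 26332) + 352754) = 1/3377965 + (-44527413/1691 + 352754) = 1/3377965 + 551979601/1691 = 1864567772893656/5712138815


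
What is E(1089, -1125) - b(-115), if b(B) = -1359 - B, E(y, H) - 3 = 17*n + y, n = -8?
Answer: 2200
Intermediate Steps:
E(y, H) = -133 + y (E(y, H) = 3 + (17*(-8) + y) = 3 + (-136 + y) = -133 + y)
E(1089, -1125) - b(-115) = (-133 + 1089) - (-1359 - 1*(-115)) = 956 - (-1359 + 115) = 956 - 1*(-1244) = 956 + 1244 = 2200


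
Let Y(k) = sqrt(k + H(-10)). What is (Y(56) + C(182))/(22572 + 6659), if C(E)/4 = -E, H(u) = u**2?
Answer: -728/29231 + 2*sqrt(39)/29231 ≈ -0.024478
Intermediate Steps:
C(E) = -4*E (C(E) = 4*(-E) = -4*E)
Y(k) = sqrt(100 + k) (Y(k) = sqrt(k + (-10)**2) = sqrt(k + 100) = sqrt(100 + k))
(Y(56) + C(182))/(22572 + 6659) = (sqrt(100 + 56) - 4*182)/(22572 + 6659) = (sqrt(156) - 728)/29231 = (2*sqrt(39) - 728)*(1/29231) = (-728 + 2*sqrt(39))*(1/29231) = -728/29231 + 2*sqrt(39)/29231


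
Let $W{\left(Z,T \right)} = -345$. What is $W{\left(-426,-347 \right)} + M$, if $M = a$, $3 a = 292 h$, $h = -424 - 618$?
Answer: $- \frac{305299}{3} \approx -1.0177 \cdot 10^{5}$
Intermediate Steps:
$h = -1042$
$a = - \frac{304264}{3}$ ($a = \frac{292 \left(-1042\right)}{3} = \frac{1}{3} \left(-304264\right) = - \frac{304264}{3} \approx -1.0142 \cdot 10^{5}$)
$M = - \frac{304264}{3} \approx -1.0142 \cdot 10^{5}$
$W{\left(-426,-347 \right)} + M = -345 - \frac{304264}{3} = - \frac{305299}{3}$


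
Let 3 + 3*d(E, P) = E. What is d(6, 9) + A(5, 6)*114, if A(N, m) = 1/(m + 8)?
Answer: 64/7 ≈ 9.1429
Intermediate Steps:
A(N, m) = 1/(8 + m)
d(E, P) = -1 + E/3
d(6, 9) + A(5, 6)*114 = (-1 + (⅓)*6) + 114/(8 + 6) = (-1 + 2) + 114/14 = 1 + (1/14)*114 = 1 + 57/7 = 64/7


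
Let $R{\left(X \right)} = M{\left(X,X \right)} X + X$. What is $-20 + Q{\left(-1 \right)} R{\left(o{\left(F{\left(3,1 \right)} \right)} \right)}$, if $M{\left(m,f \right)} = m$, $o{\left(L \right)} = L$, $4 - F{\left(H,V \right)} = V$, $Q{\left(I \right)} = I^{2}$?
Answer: $-8$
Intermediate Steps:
$F{\left(H,V \right)} = 4 - V$
$R{\left(X \right)} = X + X^{2}$ ($R{\left(X \right)} = X X + X = X^{2} + X = X + X^{2}$)
$-20 + Q{\left(-1 \right)} R{\left(o{\left(F{\left(3,1 \right)} \right)} \right)} = -20 + \left(-1\right)^{2} \left(4 - 1\right) \left(1 + \left(4 - 1\right)\right) = -20 + 1 \left(4 - 1\right) \left(1 + \left(4 - 1\right)\right) = -20 + 1 \cdot 3 \left(1 + 3\right) = -20 + 1 \cdot 3 \cdot 4 = -20 + 1 \cdot 12 = -20 + 12 = -8$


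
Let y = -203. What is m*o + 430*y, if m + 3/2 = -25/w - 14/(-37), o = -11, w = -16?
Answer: -51678551/592 ≈ -87295.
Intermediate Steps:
m = 261/592 (m = -3/2 + (-25/(-16) - 14/(-37)) = -3/2 + (-25*(-1/16) - 14*(-1/37)) = -3/2 + (25/16 + 14/37) = -3/2 + 1149/592 = 261/592 ≈ 0.44088)
m*o + 430*y = (261/592)*(-11) + 430*(-203) = -2871/592 - 87290 = -51678551/592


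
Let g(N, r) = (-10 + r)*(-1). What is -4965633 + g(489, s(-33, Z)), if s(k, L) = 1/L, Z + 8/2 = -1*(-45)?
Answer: -203590544/41 ≈ -4.9656e+6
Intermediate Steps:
Z = 41 (Z = -4 - 1*(-45) = -4 + 45 = 41)
g(N, r) = 10 - r
-4965633 + g(489, s(-33, Z)) = -4965633 + (10 - 1/41) = -4965633 + 409/41 = -203590544/41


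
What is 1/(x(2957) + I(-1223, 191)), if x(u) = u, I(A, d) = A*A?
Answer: 1/1498686 ≈ 6.6725e-7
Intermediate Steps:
I(A, d) = A²
1/(x(2957) + I(-1223, 191)) = 1/(2957 + (-1223)²) = 1/(2957 + 1495729) = 1/1498686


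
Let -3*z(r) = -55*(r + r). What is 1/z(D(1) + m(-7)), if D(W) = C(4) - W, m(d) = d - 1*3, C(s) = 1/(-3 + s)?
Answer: -3/1100 ≈ -0.0027273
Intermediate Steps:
m(d) = -3 + d (m(d) = d - 3 = -3 + d)
D(W) = 1 - W (D(W) = 1/(-3 + 4) - W = 1/1 - W = 1 - W)
z(r) = 110*r/3 (z(r) = -(-55)*(r + r)/3 = -(-55)*2*r/3 = -(-110)*r/3 = 110*r/3)
1/z(D(1) + m(-7)) = 1/(110*((1 - 1*1) + (-3 - 7))/3) = 1/(110*((1 - 1) - 10)/3) = 1/(110*(0 - 10)/3) = 1/((110/3)*(-10)) = 1/(-1100/3) = -3/1100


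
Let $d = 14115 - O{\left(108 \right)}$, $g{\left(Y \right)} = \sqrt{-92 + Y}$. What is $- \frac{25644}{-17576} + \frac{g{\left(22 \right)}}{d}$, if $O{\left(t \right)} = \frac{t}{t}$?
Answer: $\frac{6411}{4394} + \frac{i \sqrt{70}}{14114} \approx 1.459 + 0.00059279 i$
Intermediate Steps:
$O{\left(t \right)} = 1$
$d = 14114$ ($d = 14115 - 1 = 14114$)
$- \frac{25644}{-17576} + \frac{g{\left(22 \right)}}{d} = - \frac{25644}{-17576} + \frac{\sqrt{-92 + 22}}{14114} = \left(-25644\right) \left(- \frac{1}{17576}\right) + \sqrt{-70} \cdot \frac{1}{14114} = \frac{6411}{4394} + i \sqrt{70} \cdot \frac{1}{14114} = \frac{6411}{4394} + \frac{i \sqrt{70}}{14114}$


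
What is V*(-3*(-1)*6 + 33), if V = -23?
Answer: -1173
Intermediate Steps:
V*(-3*(-1)*6 + 33) = -23*(-3*(-1)*6 + 33) = -23*(3*6 + 33) = -23*(18 + 33) = -23*51 = -1173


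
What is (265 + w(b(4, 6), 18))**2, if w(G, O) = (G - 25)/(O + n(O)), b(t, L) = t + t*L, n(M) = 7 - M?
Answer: 3452164/49 ≈ 70452.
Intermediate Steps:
b(t, L) = t + L*t
w(G, O) = -25/7 + G/7 (w(G, O) = (G - 25)/(O + (7 - O)) = (-25 + G)/7 = (-25 + G)*(1/7) = -25/7 + G/7)
(265 + w(b(4, 6), 18))**2 = (265 + (-25/7 + (4*(1 + 6))/7))**2 = (265 + (-25/7 + (4*7)/7))**2 = (265 + (-25/7 + (1/7)*28))**2 = (265 + (-25/7 + 4))**2 = (265 + 3/7)**2 = (1858/7)**2 = 3452164/49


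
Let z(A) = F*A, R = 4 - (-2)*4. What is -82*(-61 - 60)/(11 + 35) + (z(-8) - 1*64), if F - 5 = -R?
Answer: 4777/23 ≈ 207.70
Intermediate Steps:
R = 12 (R = 4 - 1*(-8) = 4 + 8 = 12)
F = -7 (F = 5 - 1*12 = 5 - 12 = -7)
z(A) = -7*A
-82*(-61 - 60)/(11 + 35) + (z(-8) - 1*64) = -82*(-61 - 60)/(11 + 35) + (-7*(-8) - 1*64) = -(-9922)/46 + (56 - 64) = -(-9922)/46 - 8 = -82*(-121/46) - 8 = 4961/23 - 8 = 4777/23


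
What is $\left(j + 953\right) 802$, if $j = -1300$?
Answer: $-278294$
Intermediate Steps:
$\left(j + 953\right) 802 = \left(-1300 + 953\right) 802 = \left(-347\right) 802 = -278294$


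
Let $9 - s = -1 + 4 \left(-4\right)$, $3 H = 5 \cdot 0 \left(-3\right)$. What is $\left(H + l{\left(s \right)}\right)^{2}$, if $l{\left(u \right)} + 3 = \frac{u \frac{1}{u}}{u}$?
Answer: $\frac{5929}{676} \approx 8.7707$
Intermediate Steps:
$H = 0$ ($H = \frac{5 \cdot 0 \left(-3\right)}{3} = \frac{0 \left(-3\right)}{3} = \frac{1}{3} \cdot 0 = 0$)
$s = 26$ ($s = 9 - \left(-1 + 4 \left(-4\right)\right) = 9 - \left(-1 - 16\right) = 9 - -17 = 9 + 17 = 26$)
$l{\left(u \right)} = -3 + \frac{1}{u}$ ($l{\left(u \right)} = -3 + \frac{u \frac{1}{u}}{u} = -3 + 1 \frac{1}{u} = -3 + \frac{1}{u}$)
$\left(H + l{\left(s \right)}\right)^{2} = \left(0 - \left(3 - \frac{1}{26}\right)\right)^{2} = \left(0 + \left(-3 + \frac{1}{26}\right)\right)^{2} = \left(0 - \frac{77}{26}\right)^{2} = \left(- \frac{77}{26}\right)^{2} = \frac{5929}{676}$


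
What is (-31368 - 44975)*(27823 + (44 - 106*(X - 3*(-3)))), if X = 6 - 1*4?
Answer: -2038434443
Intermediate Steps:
X = 2 (X = 6 - 4 = 2)
(-31368 - 44975)*(27823 + (44 - 106*(X - 3*(-3)))) = (-31368 - 44975)*(27823 + (44 - 106*(2 - 3*(-3)))) = -76343*(27823 + (44 - 106*(2 + 9))) = -76343*(27823 + (44 - 106*11)) = -76343*(27823 + (44 - 1166)) = -76343*(27823 - 1122) = -76343*26701 = -2038434443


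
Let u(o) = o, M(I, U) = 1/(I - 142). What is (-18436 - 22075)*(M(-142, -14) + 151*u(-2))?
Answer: 3474587959/284 ≈ 1.2234e+7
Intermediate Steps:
M(I, U) = 1/(-142 + I)
(-18436 - 22075)*(M(-142, -14) + 151*u(-2)) = (-18436 - 22075)*(1/(-142 - 142) + 151*(-2)) = -40511*(1/(-284) - 302) = -40511*(-1/284 - 302) = -40511*(-85769/284) = 3474587959/284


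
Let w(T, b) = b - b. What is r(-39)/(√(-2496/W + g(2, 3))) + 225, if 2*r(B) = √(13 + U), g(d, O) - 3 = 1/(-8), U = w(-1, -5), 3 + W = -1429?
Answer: 225 + √30776902/6613 ≈ 225.84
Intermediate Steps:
W = -1432 (W = -3 - 1429 = -1432)
w(T, b) = 0
U = 0
g(d, O) = 23/8 (g(d, O) = 3 + 1/(-8) = 3 - ⅛ = 23/8)
r(B) = √13/2 (r(B) = √(13 + 0)/2 = √13/2)
r(-39)/(√(-2496/W + g(2, 3))) + 225 = (√13/2)/(√(-2496/(-1432) + 23/8)) + 225 = (√13/2)/(√(-2496*(-1/1432) + 23/8)) + 225 = (√13/2)/(√(312/179 + 23/8)) + 225 = (√13/2)/(√(6613/1432)) + 225 = (√13/2)/((√2367454/716)) + 225 = (√13/2)*(2*√2367454/6613) + 225 = √30776902/6613 + 225 = 225 + √30776902/6613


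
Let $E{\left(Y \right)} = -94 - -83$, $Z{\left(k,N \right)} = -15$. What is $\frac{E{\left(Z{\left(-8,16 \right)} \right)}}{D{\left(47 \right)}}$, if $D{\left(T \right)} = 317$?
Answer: $- \frac{11}{317} \approx -0.0347$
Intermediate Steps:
$E{\left(Y \right)} = -11$ ($E{\left(Y \right)} = -94 + 83 = -11$)
$\frac{E{\left(Z{\left(-8,16 \right)} \right)}}{D{\left(47 \right)}} = - \frac{11}{317}$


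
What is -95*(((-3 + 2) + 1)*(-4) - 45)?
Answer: 4275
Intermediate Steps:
-95*(((-3 + 2) + 1)*(-4) - 45) = -95*((-1 + 1)*(-4) - 45) = -95*(0*(-4) - 45) = -95*(0 - 45) = -95*(-45) = 4275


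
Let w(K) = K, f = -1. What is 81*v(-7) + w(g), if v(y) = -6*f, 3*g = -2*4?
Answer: 1450/3 ≈ 483.33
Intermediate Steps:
g = -8/3 (g = (-2*4)/3 = (⅓)*(-8) = -8/3 ≈ -2.6667)
v(y) = 6 (v(y) = -6*(-1) = 6)
81*v(-7) + w(g) = 81*6 - 8/3 = 486 - 8/3 = 1450/3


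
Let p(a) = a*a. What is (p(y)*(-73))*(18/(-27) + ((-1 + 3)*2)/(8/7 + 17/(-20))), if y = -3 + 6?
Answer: -349962/41 ≈ -8535.7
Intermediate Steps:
y = 3
p(a) = a²
(p(y)*(-73))*(18/(-27) + ((-1 + 3)*2)/(8/7 + 17/(-20))) = (3²*(-73))*(18/(-27) + ((-1 + 3)*2)/(8/7 + 17/(-20))) = (9*(-73))*(18*(-1/27) + (2*2)/(8*(⅐) + 17*(-1/20))) = -657*(-⅔ + 4/(8/7 - 17/20)) = -657*(-⅔ + 4/(41/140)) = -657*(-⅔ + 4*(140/41)) = -657*(-⅔ + 560/41) = -657*1598/123 = -349962/41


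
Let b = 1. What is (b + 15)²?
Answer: 256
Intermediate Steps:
(b + 15)² = (1 + 15)² = 16² = 256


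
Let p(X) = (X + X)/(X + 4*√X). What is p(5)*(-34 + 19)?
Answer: 150/11 - 120*√5/11 ≈ -10.757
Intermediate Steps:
p(X) = 2*X/(X + 4*√X) (p(X) = (2*X)/(X + 4*√X) = 2*X/(X + 4*√X))
p(5)*(-34 + 19) = (2*5/(5 + 4*√5))*(-34 + 19) = (10/(5 + 4*√5))*(-15) = -150/(5 + 4*√5)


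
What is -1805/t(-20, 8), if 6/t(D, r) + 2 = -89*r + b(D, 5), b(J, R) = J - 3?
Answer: 1330285/6 ≈ 2.2171e+5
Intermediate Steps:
b(J, R) = -3 + J
t(D, r) = 6/(-5 + D - 89*r) (t(D, r) = 6/(-2 + (-89*r + (-3 + D))) = 6/(-2 + (-3 + D - 89*r)) = 6/(-5 + D - 89*r))
-1805/t(-20, 8) = -1805/((-6/(5 - 1*(-20) + 89*8))) = -1805/((-6/(5 + 20 + 712))) = -1805/((-6/737)) = -1805/((-6*1/737)) = -1805/(-6/737) = -1805*(-737/6) = 1330285/6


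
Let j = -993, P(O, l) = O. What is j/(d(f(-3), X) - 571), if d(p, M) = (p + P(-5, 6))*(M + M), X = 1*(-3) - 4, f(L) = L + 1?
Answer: 993/473 ≈ 2.0994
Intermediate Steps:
f(L) = 1 + L
X = -7 (X = -3 - 4 = -7)
d(p, M) = 2*M*(-5 + p) (d(p, M) = (p - 5)*(M + M) = (-5 + p)*(2*M) = 2*M*(-5 + p))
j/(d(f(-3), X) - 571) = -993/(2*(-7)*(-5 + (1 - 3)) - 571) = -993/(2*(-7)*(-5 - 2) - 571) = -993/(2*(-7)*(-7) - 571) = -993/(98 - 571) = -993/(-473) = -993*(-1/473) = 993/473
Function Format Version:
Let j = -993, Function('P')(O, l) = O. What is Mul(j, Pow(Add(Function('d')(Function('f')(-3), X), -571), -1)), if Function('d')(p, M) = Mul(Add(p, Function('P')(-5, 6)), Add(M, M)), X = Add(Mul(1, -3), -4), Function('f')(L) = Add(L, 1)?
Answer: Rational(993, 473) ≈ 2.0994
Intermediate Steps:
Function('f')(L) = Add(1, L)
X = -7 (X = Add(-3, -4) = -7)
Function('d')(p, M) = Mul(2, M, Add(-5, p)) (Function('d')(p, M) = Mul(Add(p, -5), Add(M, M)) = Mul(Add(-5, p), Mul(2, M)) = Mul(2, M, Add(-5, p)))
Mul(j, Pow(Add(Function('d')(Function('f')(-3), X), -571), -1)) = Mul(-993, Pow(Add(Mul(2, -7, Add(-5, Add(1, -3))), -571), -1)) = Mul(-993, Pow(Add(Mul(2, -7, Add(-5, -2)), -571), -1)) = Mul(-993, Pow(Add(Mul(2, -7, -7), -571), -1)) = Mul(-993, Pow(Add(98, -571), -1)) = Mul(-993, Pow(-473, -1)) = Mul(-993, Rational(-1, 473)) = Rational(993, 473)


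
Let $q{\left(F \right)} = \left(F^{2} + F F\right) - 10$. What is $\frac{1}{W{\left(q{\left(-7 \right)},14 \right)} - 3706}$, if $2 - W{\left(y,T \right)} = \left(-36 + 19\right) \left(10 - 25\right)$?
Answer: $- \frac{1}{3959} \approx -0.00025259$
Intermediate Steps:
$q{\left(F \right)} = -10 + 2 F^{2}$ ($q{\left(F \right)} = \left(F^{2} + F^{2}\right) - 10 = 2 F^{2} - 10 = -10 + 2 F^{2}$)
$W{\left(y,T \right)} = -253$ ($W{\left(y,T \right)} = 2 - \left(-36 + 19\right) \left(10 - 25\right) = 2 - \left(-17\right) \left(-15\right) = 2 - 255 = -253$)
$\frac{1}{W{\left(q{\left(-7 \right)},14 \right)} - 3706} = \frac{1}{-253 - 3706} = \frac{1}{-3959} = - \frac{1}{3959}$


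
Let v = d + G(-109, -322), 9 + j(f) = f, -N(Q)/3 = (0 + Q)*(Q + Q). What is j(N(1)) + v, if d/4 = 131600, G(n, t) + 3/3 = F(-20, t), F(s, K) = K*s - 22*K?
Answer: 539908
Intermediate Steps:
N(Q) = -6*Q² (N(Q) = -3*(0 + Q)*(Q + Q) = -3*Q*2*Q = -6*Q²)
j(f) = -9 + f
F(s, K) = -22*K + K*s
G(n, t) = -1 - 42*t (G(n, t) = -1 + t*(-22 - 20) = -1 + t*(-42) = -1 - 42*t)
d = 526400 (d = 4*131600 = 526400)
v = 539923 (v = 526400 + (-1 - 42*(-322)) = 526400 + (-1 + 13524) = 526400 + 13523 = 539923)
j(N(1)) + v = (-9 - 6*1²) + 539923 = (-9 - 6*1) + 539923 = (-9 - 6) + 539923 = -15 + 539923 = 539908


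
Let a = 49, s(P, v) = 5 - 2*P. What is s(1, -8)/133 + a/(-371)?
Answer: -772/7049 ≈ -0.10952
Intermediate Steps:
s(1, -8)/133 + a/(-371) = (5 - 2*1)/133 + 49/(-371) = (5 - 2)*(1/133) + 49*(-1/371) = 3*(1/133) - 7/53 = 3/133 - 7/53 = -772/7049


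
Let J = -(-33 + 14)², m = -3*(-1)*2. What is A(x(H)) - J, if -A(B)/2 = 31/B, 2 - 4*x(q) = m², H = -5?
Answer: 6261/17 ≈ 368.29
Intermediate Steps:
m = 6 (m = 3*2 = 6)
x(q) = -17/2 (x(q) = ½ - ¼*6² = ½ - ¼*36 = ½ - 9 = -17/2)
A(B) = -62/B
J = -361 (J = -1*(-19)² = -1*361 = -361)
A(x(H)) - J = -62/(-17/2) - 1*(-361) = -62*(-2/17) + 361 = 124/17 + 361 = 6261/17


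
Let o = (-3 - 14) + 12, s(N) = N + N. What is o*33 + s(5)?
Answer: -155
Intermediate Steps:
s(N) = 2*N
o = -5 (o = -17 + 12 = -5)
o*33 + s(5) = -5*33 + 2*5 = -165 + 10 = -155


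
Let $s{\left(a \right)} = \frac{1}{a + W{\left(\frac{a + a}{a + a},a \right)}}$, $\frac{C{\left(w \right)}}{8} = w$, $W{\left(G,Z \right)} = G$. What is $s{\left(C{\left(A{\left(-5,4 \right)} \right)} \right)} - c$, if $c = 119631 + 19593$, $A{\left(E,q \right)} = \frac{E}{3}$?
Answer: $- \frac{5151291}{37} \approx -1.3922 \cdot 10^{5}$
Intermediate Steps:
$A{\left(E,q \right)} = \frac{E}{3}$ ($A{\left(E,q \right)} = E \frac{1}{3} = \frac{E}{3}$)
$C{\left(w \right)} = 8 w$
$s{\left(a \right)} = \frac{1}{1 + a}$ ($s{\left(a \right)} = \frac{1}{a + \frac{a + a}{a + a}} = \frac{1}{a + \frac{2 a}{2 a}} = \frac{1}{a + 2 a \frac{1}{2 a}} = \frac{1}{a + 1} = \frac{1}{1 + a}$)
$c = 139224$
$s{\left(C{\left(A{\left(-5,4 \right)} \right)} \right)} - c = \frac{1}{1 + 8 \cdot \frac{1}{3} \left(-5\right)} - 139224 = \frac{1}{1 + 8 \left(- \frac{5}{3}\right)} - 139224 = \frac{1}{1 - \frac{40}{3}} - 139224 = \frac{1}{- \frac{37}{3}} - 139224 = - \frac{3}{37} - 139224 = - \frac{5151291}{37}$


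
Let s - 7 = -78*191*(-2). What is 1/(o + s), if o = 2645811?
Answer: 1/2675614 ≈ 3.7375e-7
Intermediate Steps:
s = 29803 (s = 7 - 78*191*(-2) = 7 - 14898*(-2) = 7 + 29796 = 29803)
1/(o + s) = 1/(2645811 + 29803) = 1/2675614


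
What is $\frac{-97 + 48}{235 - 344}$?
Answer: $\frac{49}{109} \approx 0.44954$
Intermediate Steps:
$\frac{-97 + 48}{235 - 344} = - \frac{49}{235 - 344} = - \frac{49}{-109} = \left(-49\right) \left(- \frac{1}{109}\right) = \frac{49}{109}$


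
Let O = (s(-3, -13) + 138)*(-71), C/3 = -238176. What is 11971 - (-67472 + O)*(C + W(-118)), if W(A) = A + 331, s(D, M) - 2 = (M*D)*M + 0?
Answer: -29583343754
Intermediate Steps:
C = -714528 (C = 3*(-238176) = -714528)
s(D, M) = 2 + D*M² (s(D, M) = 2 + ((M*D)*M + 0) = 2 + ((D*M)*M + 0) = 2 + (D*M² + 0) = 2 + D*M²)
W(A) = 331 + A
O = 26057 (O = ((2 - 3*(-13)²) + 138)*(-71) = ((2 - 3*169) + 138)*(-71) = ((2 - 507) + 138)*(-71) = (-505 + 138)*(-71) = -367*(-71) = 26057)
11971 - (-67472 + O)*(C + W(-118)) = 11971 - (-67472 + 26057)*(-714528 + (331 - 118)) = 11971 - (-41415)*(-714528 + 213) = 11971 - (-41415)*(-714315) = 11971 - 1*29583355725 = 11971 - 29583355725 = -29583343754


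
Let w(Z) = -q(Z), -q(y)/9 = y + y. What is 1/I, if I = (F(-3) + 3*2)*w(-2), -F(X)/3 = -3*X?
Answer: 1/756 ≈ 0.0013228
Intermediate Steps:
F(X) = 9*X (F(X) = -(-9)*X = 9*X)
q(y) = -18*y (q(y) = -9*(y + y) = -18*y)
w(Z) = 18*Z (w(Z) = -(-18)*Z = 18*Z)
I = 756 (I = (9*(-3) + 3*2)*(18*(-2)) = (-27 + 6)*(-36) = -21*(-36) = 756)
1/I = 1/756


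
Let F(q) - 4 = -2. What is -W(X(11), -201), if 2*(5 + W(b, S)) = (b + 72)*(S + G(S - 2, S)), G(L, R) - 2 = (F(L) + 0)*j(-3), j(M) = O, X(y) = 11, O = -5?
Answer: 17357/2 ≈ 8678.5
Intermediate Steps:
F(q) = 2 (F(q) = 4 - 2 = 2)
j(M) = -5
G(L, R) = -8 (G(L, R) = 2 + (2 + 0)*(-5) = 2 + 2*(-5) = 2 - 10 = -8)
W(b, S) = -5 + (-8 + S)*(72 + b)/2 (W(b, S) = -5 + ((b + 72)*(S - 8))/2 = -5 + ((72 + b)*(-8 + S))/2 = -5 + ((-8 + S)*(72 + b))/2 = -5 + (-8 + S)*(72 + b)/2)
-W(X(11), -201) = -(-293 - 4*11 + 36*(-201) + (½)*(-201)*11) = -(-293 - 44 - 7236 - 2211/2) = -1*(-17357/2) = 17357/2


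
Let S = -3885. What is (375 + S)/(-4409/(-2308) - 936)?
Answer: 8101080/2155879 ≈ 3.7577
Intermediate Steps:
(375 + S)/(-4409/(-2308) - 936) = (375 - 3885)/(-4409/(-2308) - 936) = -3510/(-4409*(-1/2308) - 936) = -3510/(4409/2308 - 936) = -3510/(-2155879/2308) = -3510*(-2308/2155879) = 8101080/2155879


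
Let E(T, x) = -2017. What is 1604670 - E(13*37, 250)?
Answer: 1606687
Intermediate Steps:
1604670 - E(13*37, 250) = 1604670 - 1*(-2017) = 1604670 + 2017 = 1606687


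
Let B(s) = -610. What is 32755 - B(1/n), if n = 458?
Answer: 33365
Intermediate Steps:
32755 - B(1/n) = 32755 - 1*(-610) = 32755 + 610 = 33365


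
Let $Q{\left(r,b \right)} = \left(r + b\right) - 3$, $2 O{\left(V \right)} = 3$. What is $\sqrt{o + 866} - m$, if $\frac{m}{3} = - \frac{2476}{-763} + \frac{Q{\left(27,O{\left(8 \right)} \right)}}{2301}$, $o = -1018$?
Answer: $- \frac{11433465}{1170442} + 2 i \sqrt{38} \approx -9.7685 + 12.329 i$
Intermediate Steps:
$O{\left(V \right)} = \frac{3}{2}$ ($O{\left(V \right)} = \frac{1}{2} \cdot 3 = \frac{3}{2}$)
$Q{\left(r,b \right)} = -3 + b + r$ ($Q{\left(r,b \right)} = \left(b + r\right) - 3 = -3 + b + r$)
$m = \frac{11433465}{1170442}$ ($m = 3 \left(- \frac{2476}{-763} + \frac{-3 + \frac{3}{2} + 27}{2301}\right) = 3 \left(\left(-2476\right) \left(- \frac{1}{763}\right) + \frac{51}{2} \cdot \frac{1}{2301}\right) = 3 \left(\frac{2476}{763} + \frac{17}{1534}\right) = 3 \cdot \frac{3811155}{1170442} = \frac{11433465}{1170442} \approx 9.7685$)
$\sqrt{o + 866} - m = \sqrt{-1018 + 866} - \frac{11433465}{1170442} = \sqrt{-152} - \frac{11433465}{1170442} = 2 i \sqrt{38} - \frac{11433465}{1170442} = - \frac{11433465}{1170442} + 2 i \sqrt{38}$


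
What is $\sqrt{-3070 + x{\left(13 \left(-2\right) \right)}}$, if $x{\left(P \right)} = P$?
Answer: $6 i \sqrt{86} \approx 55.642 i$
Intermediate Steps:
$\sqrt{-3070 + x{\left(13 \left(-2\right) \right)}} = \sqrt{-3070 + 13 \left(-2\right)} = \sqrt{-3070 - 26} = \sqrt{-3096} = 6 i \sqrt{86}$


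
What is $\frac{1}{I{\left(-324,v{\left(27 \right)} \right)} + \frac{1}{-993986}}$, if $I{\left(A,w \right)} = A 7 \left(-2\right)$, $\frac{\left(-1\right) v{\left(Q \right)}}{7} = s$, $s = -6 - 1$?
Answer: $\frac{993986}{4508720495} \approx 0.00022046$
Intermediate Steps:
$s = -7$
$v{\left(Q \right)} = 49$ ($v{\left(Q \right)} = \left(-7\right) \left(-7\right) = 49$)
$I{\left(A,w \right)} = - 14 A$ ($I{\left(A,w \right)} = 7 A \left(-2\right) = - 14 A$)
$\frac{1}{I{\left(-324,v{\left(27 \right)} \right)} + \frac{1}{-993986}} = \frac{1}{\left(-14\right) \left(-324\right) + \frac{1}{-993986}} = \frac{1}{4536 - \frac{1}{993986}} = \frac{1}{\frac{4508720495}{993986}} = \frac{993986}{4508720495}$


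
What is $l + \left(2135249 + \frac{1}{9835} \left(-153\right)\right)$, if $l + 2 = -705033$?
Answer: $\frac{14066154537}{9835} \approx 1.4302 \cdot 10^{6}$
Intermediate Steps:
$l = -705035$ ($l = -2 - 705033 = -705035$)
$l + \left(2135249 + \frac{1}{9835} \left(-153\right)\right) = -705035 + \left(2135249 + \frac{1}{9835} \left(-153\right)\right) = -705035 + \left(2135249 - \frac{153}{9835}\right) = -705035 + \frac{21000173762}{9835} = \frac{14066154537}{9835}$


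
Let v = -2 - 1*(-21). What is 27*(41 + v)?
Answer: 1620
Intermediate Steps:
v = 19 (v = -2 + 21 = 19)
27*(41 + v) = 27*(41 + 19) = 27*60 = 1620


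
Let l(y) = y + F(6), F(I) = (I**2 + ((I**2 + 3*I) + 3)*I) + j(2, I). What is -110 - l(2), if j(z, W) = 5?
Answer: -495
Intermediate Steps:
F(I) = 5 + I**2 + I*(3 + I**2 + 3*I) (F(I) = (I**2 + ((I**2 + 3*I) + 3)*I) + 5 = (I**2 + (3 + I**2 + 3*I)*I) + 5 = (I**2 + I*(3 + I**2 + 3*I)) + 5 = 5 + I**2 + I*(3 + I**2 + 3*I))
l(y) = 383 + y (l(y) = y + (5 + 6**3 + 3*6 + 4*6**2) = y + (5 + 216 + 18 + 4*36) = y + (5 + 216 + 18 + 144) = y + 383 = 383 + y)
-110 - l(2) = -110 - (383 + 2) = -110 - 1*385 = -110 - 385 = -495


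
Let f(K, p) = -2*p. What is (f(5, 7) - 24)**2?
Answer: 1444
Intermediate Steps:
(f(5, 7) - 24)**2 = (-2*7 - 24)**2 = (-14 - 24)**2 = (-38)**2 = 1444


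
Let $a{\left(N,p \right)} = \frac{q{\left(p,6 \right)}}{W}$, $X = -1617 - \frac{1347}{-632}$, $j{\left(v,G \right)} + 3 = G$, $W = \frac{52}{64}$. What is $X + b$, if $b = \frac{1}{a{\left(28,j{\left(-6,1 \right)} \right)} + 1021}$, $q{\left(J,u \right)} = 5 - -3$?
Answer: $- \frac{13677012181}{8469432} \approx -1614.9$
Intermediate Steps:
$q{\left(J,u \right)} = 8$ ($q{\left(J,u \right)} = 5 + 3 = 8$)
$W = \frac{13}{16}$ ($W = 52 \cdot \frac{1}{64} = \frac{13}{16} \approx 0.8125$)
$j{\left(v,G \right)} = -3 + G$
$X = - \frac{1020597}{632}$ ($X = -1617 - - \frac{1347}{632} = -1617 + \frac{1347}{632} = - \frac{1020597}{632} \approx -1614.9$)
$a{\left(N,p \right)} = \frac{128}{13}$ ($a{\left(N,p \right)} = \frac{8}{\frac{13}{16}} = 8 \cdot \frac{16}{13} = \frac{128}{13}$)
$b = \frac{13}{13401}$ ($b = \frac{1}{\frac{128}{13} + 1021} = \frac{1}{\frac{13401}{13}} = \frac{13}{13401} \approx 0.00097008$)
$X + b = - \frac{1020597}{632} + \frac{13}{13401} = - \frac{13677012181}{8469432}$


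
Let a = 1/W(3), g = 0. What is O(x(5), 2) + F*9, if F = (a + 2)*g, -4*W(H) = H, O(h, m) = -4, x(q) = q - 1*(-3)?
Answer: -4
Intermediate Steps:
x(q) = 3 + q (x(q) = q + 3 = 3 + q)
W(H) = -H/4
a = -4/3 (a = 1/(-¼*3) = 1/(-¾) = -4/3 ≈ -1.3333)
F = 0 (F = (-4/3 + 2)*0 = (⅔)*0 = 0)
O(x(5), 2) + F*9 = -4 + 0*9 = -4 + 0 = -4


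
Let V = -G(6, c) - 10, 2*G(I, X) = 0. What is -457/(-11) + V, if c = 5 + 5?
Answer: 347/11 ≈ 31.545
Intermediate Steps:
c = 10
G(I, X) = 0 (G(I, X) = (1/2)*0 = 0)
V = -10 (V = -1*0 - 10 = 0 - 10 = -10)
-457/(-11) + V = -457/(-11) - 10 = -457*(-1/11) - 10 = 457/11 - 10 = 347/11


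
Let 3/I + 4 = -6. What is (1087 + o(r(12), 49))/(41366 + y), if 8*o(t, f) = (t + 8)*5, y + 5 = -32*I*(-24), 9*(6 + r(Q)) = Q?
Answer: 9335/352548 ≈ 0.026479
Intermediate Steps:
I = -3/10 (I = 3/(-4 - 6) = 3/(-10) = 3*(-⅒) = -3/10 ≈ -0.30000)
r(Q) = -6 + Q/9
y = -1177/5 (y = -5 - 32*(-3/10)*(-24) = -5 + (48/5)*(-24) = -5 - 1152/5 = -1177/5 ≈ -235.40)
o(t, f) = 5 + 5*t/8 (o(t, f) = ((t + 8)*5)/8 = ((8 + t)*5)/8 = (40 + 5*t)/8 = 5 + 5*t/8)
(1087 + o(r(12), 49))/(41366 + y) = (1087 + (5 + 5*(-6 + (⅑)*12)/8))/(41366 - 1177/5) = (1087 + (5 + 5*(-6 + 4/3)/8))/(205653/5) = (1087 + (5 + (5/8)*(-14/3)))*(5/205653) = (1087 + (5 - 35/12))*(5/205653) = (1087 + 25/12)*(5/205653) = (13069/12)*(5/205653) = 9335/352548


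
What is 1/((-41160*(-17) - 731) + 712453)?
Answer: 1/1411442 ≈ 7.0850e-7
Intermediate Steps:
1/((-41160*(-17) - 731) + 712453) = 1/((-1470*(-476) - 731) + 712453) = 1/((699720 - 731) + 712453) = 1/(698989 + 712453) = 1/1411442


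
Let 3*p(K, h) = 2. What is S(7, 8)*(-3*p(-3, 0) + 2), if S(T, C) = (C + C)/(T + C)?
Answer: 0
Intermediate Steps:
p(K, h) = 2/3 (p(K, h) = (1/3)*2 = 2/3)
S(T, C) = 2*C/(C + T) (S(T, C) = (2*C)/(C + T) = 2*C/(C + T))
S(7, 8)*(-3*p(-3, 0) + 2) = (2*8/(8 + 7))*(-3*2/3 + 2) = (2*8/15)*(-2 + 2) = (2*8*(1/15))*0 = (16/15)*0 = 0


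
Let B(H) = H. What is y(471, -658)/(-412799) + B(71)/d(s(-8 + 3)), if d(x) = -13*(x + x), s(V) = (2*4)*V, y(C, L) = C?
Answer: 28818889/429310960 ≈ 0.067128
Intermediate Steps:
s(V) = 8*V
d(x) = -26*x
y(471, -658)/(-412799) + B(71)/d(s(-8 + 3)) = 471/(-412799) + 71/((-208*(-8 + 3))) = 471*(-1/412799) + 71/((-208*(-5))) = -471/412799 + 71/((-26*(-40))) = -471/412799 + 71/1040 = 28818889/429310960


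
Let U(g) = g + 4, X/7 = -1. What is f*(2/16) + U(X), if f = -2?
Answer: -13/4 ≈ -3.2500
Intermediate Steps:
X = -7 (X = 7*(-1) = -7)
U(g) = 4 + g
f*(2/16) + U(X) = -4/16 + (4 - 7) = -4/16 - 3 = -2*1/8 - 3 = -1/4 - 3 = -13/4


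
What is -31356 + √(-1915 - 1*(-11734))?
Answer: -31356 + 3*√1091 ≈ -31257.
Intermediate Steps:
-31356 + √(-1915 - 1*(-11734)) = -31356 + √(-1915 + 11734) = -31356 + √9819 = -31356 + 3*√1091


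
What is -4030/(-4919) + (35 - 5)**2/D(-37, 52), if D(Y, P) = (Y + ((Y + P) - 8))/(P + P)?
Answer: -15343250/4919 ≈ -3119.2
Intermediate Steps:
D(Y, P) = (-8 + P + 2*Y)/(2*P) (D(Y, P) = (Y + ((P + Y) - 8))/((2*P)) = (Y + (-8 + P + Y))*(1/(2*P)) = (-8 + P + 2*Y)*(1/(2*P)) = (-8 + P + 2*Y)/(2*P))
-4030/(-4919) + (35 - 5)**2/D(-37, 52) = -4030/(-4919) + (35 - 5)**2/(((-4 - 37 + (1/2)*52)/52)) = -4030*(-1/4919) + 30**2/(((-4 - 37 + 26)/52)) = 4030/4919 + 900/(((1/52)*(-15))) = 4030/4919 + 900/(-15/52) = 4030/4919 + 900*(-52/15) = 4030/4919 - 3120 = -15343250/4919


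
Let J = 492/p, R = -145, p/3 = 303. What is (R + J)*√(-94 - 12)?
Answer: -43771*I*√106/303 ≈ -1487.3*I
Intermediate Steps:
p = 909 (p = 3*303 = 909)
J = 164/303 (J = 492/909 = 492*(1/909) = 164/303 ≈ 0.54125)
(R + J)*√(-94 - 12) = (-145 + 164/303)*√(-94 - 12) = -43771*I*√106/303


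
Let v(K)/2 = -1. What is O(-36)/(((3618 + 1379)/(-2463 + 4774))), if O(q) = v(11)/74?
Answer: -2311/184889 ≈ -0.012499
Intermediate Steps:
v(K) = -2 (v(K) = 2*(-1) = -2)
O(q) = -1/37 (O(q) = -2/74 = -2*1/74 = -1/37)
O(-36)/(((3618 + 1379)/(-2463 + 4774))) = -(-2463 + 4774)/(3618 + 1379)/37 = -1/(37*(4997/2311)) = -1/(37*(4997*(1/2311))) = -1/(37*4997/2311) = -1/37*2311/4997 = -2311/184889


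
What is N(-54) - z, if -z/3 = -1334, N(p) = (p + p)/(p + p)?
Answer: -4001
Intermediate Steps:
N(p) = 1 (N(p) = (2*p)/((2*p)) = (2*p)*(1/(2*p)) = 1)
z = 4002 (z = -3*(-1334) = 4002)
N(-54) - z = 1 - 1*4002 = 1 - 4002 = -4001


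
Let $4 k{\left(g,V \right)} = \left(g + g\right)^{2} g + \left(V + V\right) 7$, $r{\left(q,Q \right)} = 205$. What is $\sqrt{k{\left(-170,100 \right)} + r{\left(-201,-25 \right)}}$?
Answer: $i \sqrt{4912445} \approx 2216.4 i$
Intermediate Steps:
$k{\left(g,V \right)} = g^{3} + \frac{7 V}{2}$ ($k{\left(g,V \right)} = \frac{\left(g + g\right)^{2} g + \left(V + V\right) 7}{4} = \frac{\left(2 g\right)^{2} g + 2 V 7}{4} = \frac{4 g^{2} g + 14 V}{4} = \frac{4 g^{3} + 14 V}{4} = g^{3} + \frac{7 V}{2}$)
$\sqrt{k{\left(-170,100 \right)} + r{\left(-201,-25 \right)}} = \sqrt{\left(\left(-170\right)^{3} + \frac{7}{2} \cdot 100\right) + 205} = \sqrt{\left(-4913000 + 350\right) + 205} = \sqrt{-4912650 + 205} = \sqrt{-4912445} = i \sqrt{4912445}$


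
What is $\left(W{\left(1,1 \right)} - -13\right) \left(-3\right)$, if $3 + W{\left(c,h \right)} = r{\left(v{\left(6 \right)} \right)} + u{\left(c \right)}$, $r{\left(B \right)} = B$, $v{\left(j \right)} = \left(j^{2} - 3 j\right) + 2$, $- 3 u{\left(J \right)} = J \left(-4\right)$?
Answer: $-94$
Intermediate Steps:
$u{\left(J \right)} = \frac{4 J}{3}$ ($u{\left(J \right)} = - \frac{J \left(-4\right)}{3} = - \frac{\left(-4\right) J}{3} = \frac{4 J}{3}$)
$v{\left(j \right)} = 2 + j^{2} - 3 j$
$W{\left(c,h \right)} = 17 + \frac{4 c}{3}$ ($W{\left(c,h \right)} = -3 + \left(\left(2 + 6^{2} - 18\right) + \frac{4 c}{3}\right) = -3 + \left(\left(2 + 36 - 18\right) + \frac{4 c}{3}\right) = -3 + \left(20 + \frac{4 c}{3}\right) = 17 + \frac{4 c}{3}$)
$\left(W{\left(1,1 \right)} - -13\right) \left(-3\right) = \left(\left(17 + \frac{4}{3} \cdot 1\right) - -13\right) \left(-3\right) = \left(\left(17 + \frac{4}{3}\right) + 13\right) \left(-3\right) = \left(\frac{55}{3} + 13\right) \left(-3\right) = \frac{94}{3} \left(-3\right) = -94$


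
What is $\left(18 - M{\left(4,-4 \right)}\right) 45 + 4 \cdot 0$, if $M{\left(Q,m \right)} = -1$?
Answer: $855$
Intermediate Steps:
$\left(18 - M{\left(4,-4 \right)}\right) 45 + 4 \cdot 0 = \left(18 - -1\right) 45 + 4 \cdot 0 = \left(18 + 1\right) 45 + 0 = 19 \cdot 45 + 0 = 855 + 0 = 855$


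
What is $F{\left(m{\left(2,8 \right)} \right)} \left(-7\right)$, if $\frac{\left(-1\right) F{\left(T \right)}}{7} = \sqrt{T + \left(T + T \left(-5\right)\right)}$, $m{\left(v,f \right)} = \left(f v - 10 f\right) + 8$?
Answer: $98 \sqrt{42} \approx 635.11$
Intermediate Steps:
$m{\left(v,f \right)} = 8 - 10 f + f v$ ($m{\left(v,f \right)} = \left(- 10 f + f v\right) + 8 = 8 - 10 f + f v$)
$F{\left(T \right)} = - 7 \sqrt{3} \sqrt{- T}$ ($F{\left(T \right)} = - 7 \sqrt{T + \left(T + T \left(-5\right)\right)} = - 7 \sqrt{T + \left(T - 5 T\right)} = - 7 \sqrt{T - 4 T} = - 7 \sqrt{- 3 T} = - 7 \sqrt{3} \sqrt{- T}$)
$F{\left(m{\left(2,8 \right)} \right)} \left(-7\right) = - 7 \sqrt{3} \sqrt{- (8 - 80 + 8 \cdot 2)} \left(-7\right) = - 7 \sqrt{3} \sqrt{- (8 - 80 + 16)} \left(-7\right) = - 7 \sqrt{3} \sqrt{\left(-1\right) \left(-56\right)} \left(-7\right) = - 7 \sqrt{3} \sqrt{56} \left(-7\right) = - 7 \sqrt{3} \cdot 2 \sqrt{14} \left(-7\right) = - 14 \sqrt{42} \left(-7\right) = 98 \sqrt{42}$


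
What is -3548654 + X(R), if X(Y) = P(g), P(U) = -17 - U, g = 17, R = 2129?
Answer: -3548688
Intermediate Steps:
X(Y) = -34 (X(Y) = -17 - 1*17 = -17 - 17 = -34)
-3548654 + X(R) = -3548654 - 34 = -3548688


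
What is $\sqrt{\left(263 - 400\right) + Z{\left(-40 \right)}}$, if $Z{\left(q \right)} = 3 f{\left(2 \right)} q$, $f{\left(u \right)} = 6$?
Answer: $i \sqrt{857} \approx 29.275 i$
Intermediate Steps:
$Z{\left(q \right)} = 18 q$ ($Z{\left(q \right)} = 3 \cdot 6 q = 18 q$)
$\sqrt{\left(263 - 400\right) + Z{\left(-40 \right)}} = \sqrt{\left(263 - 400\right) + 18 \left(-40\right)} = \sqrt{\left(263 - 400\right) - 720} = \sqrt{-137 - 720} = \sqrt{-857} = i \sqrt{857}$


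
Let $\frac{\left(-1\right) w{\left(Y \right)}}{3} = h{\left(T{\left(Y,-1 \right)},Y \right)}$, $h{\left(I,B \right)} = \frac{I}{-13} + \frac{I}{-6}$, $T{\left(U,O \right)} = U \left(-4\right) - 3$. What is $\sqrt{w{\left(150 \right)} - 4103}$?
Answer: $\frac{i \sqrt{3071510}}{26} \approx 67.407 i$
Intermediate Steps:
$T{\left(U,O \right)} = -3 - 4 U$ ($T{\left(U,O \right)} = - 4 U - 3 = -3 - 4 U$)
$h{\left(I,B \right)} = - \frac{19 I}{78}$ ($h{\left(I,B \right)} = I \left(- \frac{1}{13}\right) + I \left(- \frac{1}{6}\right) = - \frac{I}{13} - \frac{I}{6} = - \frac{19 I}{78}$)
$w{\left(Y \right)} = - \frac{57}{26} - \frac{38 Y}{13}$ ($w{\left(Y \right)} = - 3 \left(- \frac{19 \left(-3 - 4 Y\right)}{78}\right) = - 3 \left(\frac{19}{26} + \frac{38 Y}{39}\right) = - \frac{57}{26} - \frac{38 Y}{13}$)
$\sqrt{w{\left(150 \right)} - 4103} = \sqrt{\left(- \frac{57}{26} - \frac{5700}{13}\right) - 4103} = \sqrt{- \frac{11457}{26} - 4103} = \sqrt{- \frac{118135}{26}} = \frac{i \sqrt{3071510}}{26}$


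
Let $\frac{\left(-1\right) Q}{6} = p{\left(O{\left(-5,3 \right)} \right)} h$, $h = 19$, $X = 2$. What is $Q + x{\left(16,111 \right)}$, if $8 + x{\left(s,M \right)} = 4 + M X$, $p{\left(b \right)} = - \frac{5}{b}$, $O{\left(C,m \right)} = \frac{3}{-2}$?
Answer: $-162$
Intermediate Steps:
$O{\left(C,m \right)} = - \frac{3}{2}$ ($O{\left(C,m \right)} = 3 \left(- \frac{1}{2}\right) = - \frac{3}{2}$)
$x{\left(s,M \right)} = -4 + 2 M$ ($x{\left(s,M \right)} = -8 + \left(4 + M 2\right) = -8 + \left(4 + 2 M\right) = -4 + 2 M$)
$Q = -380$ ($Q = - 6 - \frac{5}{- \frac{3}{2}} \cdot 19 = - 6 \left(-5\right) \left(- \frac{2}{3}\right) 19 = - 6 \cdot \frac{10}{3} \cdot 19 = \left(-6\right) \frac{190}{3} = -380$)
$Q + x{\left(16,111 \right)} = -380 + \left(-4 + 2 \cdot 111\right) = -380 + \left(-4 + 222\right) = -380 + 218 = -162$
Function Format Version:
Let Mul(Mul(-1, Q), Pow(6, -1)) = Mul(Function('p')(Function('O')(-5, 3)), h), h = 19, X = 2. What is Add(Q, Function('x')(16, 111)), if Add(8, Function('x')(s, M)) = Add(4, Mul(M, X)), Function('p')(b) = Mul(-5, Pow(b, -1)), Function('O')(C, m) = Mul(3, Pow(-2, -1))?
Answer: -162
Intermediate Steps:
Function('O')(C, m) = Rational(-3, 2) (Function('O')(C, m) = Mul(3, Rational(-1, 2)) = Rational(-3, 2))
Function('x')(s, M) = Add(-4, Mul(2, M)) (Function('x')(s, M) = Add(-8, Add(4, Mul(M, 2))) = Add(-8, Add(4, Mul(2, M))) = Add(-4, Mul(2, M)))
Q = -380 (Q = Mul(-6, Mul(Mul(-5, Pow(Rational(-3, 2), -1)), 19)) = Mul(-6, Mul(Mul(-5, Rational(-2, 3)), 19)) = Mul(-6, Mul(Rational(10, 3), 19)) = Mul(-6, Rational(190, 3)) = -380)
Add(Q, Function('x')(16, 111)) = Add(-380, Add(-4, Mul(2, 111))) = Add(-380, Add(-4, 222)) = Add(-380, 218) = -162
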